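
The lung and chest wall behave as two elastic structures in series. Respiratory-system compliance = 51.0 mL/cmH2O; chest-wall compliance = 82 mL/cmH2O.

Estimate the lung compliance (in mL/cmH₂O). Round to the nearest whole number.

1/CL = 1/Crs − 1/Ccw.
1/CL = 1/51.0 − 1/82 = 0.007413.
CL = 134.9 mL/cmH2O.

135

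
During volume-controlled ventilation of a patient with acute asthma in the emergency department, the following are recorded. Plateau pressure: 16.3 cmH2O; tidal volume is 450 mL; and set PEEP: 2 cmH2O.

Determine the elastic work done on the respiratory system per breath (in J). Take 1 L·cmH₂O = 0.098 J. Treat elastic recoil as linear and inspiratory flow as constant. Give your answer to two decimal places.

0.32

Elastic work ≈ ½ × (Pplat − PEEP) × Vt = 0.5 × (16.3 − 2) × 0.450 L = 0.5 × 14.3 × 0.450 = 3.218 L·cmH2O.
× 0.098 J/(L·cmH2O) → 0.3154 J.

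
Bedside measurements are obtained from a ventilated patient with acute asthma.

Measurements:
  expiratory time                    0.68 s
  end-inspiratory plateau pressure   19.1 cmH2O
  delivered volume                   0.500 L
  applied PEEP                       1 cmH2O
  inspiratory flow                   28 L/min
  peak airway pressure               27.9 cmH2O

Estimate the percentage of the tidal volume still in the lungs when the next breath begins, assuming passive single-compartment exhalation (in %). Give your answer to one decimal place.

27.1

Flow: 28 L/min ÷ 60 = 0.4667 L/s.
R = (PIP − Pplat)/V̇ = (27.9 − 19.1) / 0.4667 = 8.8/0.4667 = 18.856 cmH2O·s/L.
C = Vt/(Pplat − PEEP) = 500.0 / (19.1 − 1) = 500.0/18.1 = 27.624 mL/cmH2O.
τ = R × C = 18.856 × 0.02762 L/cmH2O = 0.5208 s.
Fraction remaining at end-expiration = e^(−Te/τ) = e^(−0.68/0.5208) = 0.271 → 27.1%.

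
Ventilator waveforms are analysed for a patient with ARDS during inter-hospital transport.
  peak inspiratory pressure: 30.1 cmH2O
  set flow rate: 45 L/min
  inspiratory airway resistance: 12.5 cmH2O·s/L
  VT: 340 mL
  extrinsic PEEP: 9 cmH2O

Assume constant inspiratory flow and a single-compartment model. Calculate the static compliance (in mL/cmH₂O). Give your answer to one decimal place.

Flow: 45 L/min ÷ 60 = 0.75 L/s.
Equation of motion (constant flow): PIP = Vt/C + R·V̇ + PEEP.
Vt/C = PIP − R·V̇ − PEEP = 30.1 − 12.5×0.75 − 9 = 30.1 − 9.375 − 9 = 11.725 cmH2O.
C = Vt / 11.725 = 340 / 11.725 = 28.998 mL/cmH2O.

29.0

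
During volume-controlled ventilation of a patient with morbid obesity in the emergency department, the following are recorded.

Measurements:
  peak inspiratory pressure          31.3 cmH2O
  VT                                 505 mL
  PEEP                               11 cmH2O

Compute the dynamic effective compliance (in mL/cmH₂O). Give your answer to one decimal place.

24.9

Dynamic compliance = Vt / (PIP − PEEP) = 505 / (31.3 − 11) = 505 / 20.3 = 24.877 mL/cmH2O.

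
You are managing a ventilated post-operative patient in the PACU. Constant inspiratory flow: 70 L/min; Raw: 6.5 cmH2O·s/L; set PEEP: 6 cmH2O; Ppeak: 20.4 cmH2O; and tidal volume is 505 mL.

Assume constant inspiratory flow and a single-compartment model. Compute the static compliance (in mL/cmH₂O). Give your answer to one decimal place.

74.1

Flow: 70 L/min ÷ 60 = 1.1667 L/s.
Equation of motion (constant flow): PIP = Vt/C + R·V̇ + PEEP.
Vt/C = PIP − R·V̇ − PEEP = 20.4 − 6.5×1.1667 − 6 = 20.4 − 7.584 − 6 = 6.816 cmH2O.
C = Vt / 6.816 = 505 / 6.816 = 74.09 mL/cmH2O.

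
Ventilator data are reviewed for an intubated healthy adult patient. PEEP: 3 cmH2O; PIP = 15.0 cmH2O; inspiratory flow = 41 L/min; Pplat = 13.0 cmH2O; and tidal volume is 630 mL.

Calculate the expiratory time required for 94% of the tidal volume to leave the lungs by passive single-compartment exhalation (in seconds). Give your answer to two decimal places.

Flow: 41 L/min ÷ 60 = 0.6833 L/s.
R = (PIP − Pplat)/V̇ = (15.0 − 13.0) / 0.6833 = 2.0/0.6833 = 2.927 cmH2O·s/L.
C = Vt/(Pplat − PEEP) = 630.0 / (13.0 − 3) = 630.0/10.0 = 63.0 mL/cmH2O.
τ = R × C = 2.927 × 0.063 L/cmH2O = 0.1844 s.
t = −τ·ln(1 − 0.94) = −0.1844·ln(0.06) = 0.5188 s.

0.52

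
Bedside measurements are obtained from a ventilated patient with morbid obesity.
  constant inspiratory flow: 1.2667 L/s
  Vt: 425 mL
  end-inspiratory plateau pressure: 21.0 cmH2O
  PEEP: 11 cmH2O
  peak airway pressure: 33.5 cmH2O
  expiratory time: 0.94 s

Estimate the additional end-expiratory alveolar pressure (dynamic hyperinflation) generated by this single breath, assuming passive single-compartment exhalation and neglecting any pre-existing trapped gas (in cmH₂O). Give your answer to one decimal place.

R = (PIP − Pplat)/V̇ = (33.5 − 21.0) / 1.2667 = 12.5/1.2667 = 9.868 cmH2O·s/L.
C = Vt/(Pplat − PEEP) = 425.0 / (21.0 − 11) = 425.0/10.0 = 42.5 mL/cmH2O.
τ = R × C = 9.868 × 0.0425 L/cmH2O = 0.4194 s.
Fraction remaining = e^(−Te/τ) = e^(−0.94/0.4194) = 0.1063; trapped volume = 425.0 × 0.1063 = 45.178 mL.
Additional alveolar pressure from trapping ≈ V_trapped / C = 45.178 / 42.5 = 1.063 cmH2O.

1.1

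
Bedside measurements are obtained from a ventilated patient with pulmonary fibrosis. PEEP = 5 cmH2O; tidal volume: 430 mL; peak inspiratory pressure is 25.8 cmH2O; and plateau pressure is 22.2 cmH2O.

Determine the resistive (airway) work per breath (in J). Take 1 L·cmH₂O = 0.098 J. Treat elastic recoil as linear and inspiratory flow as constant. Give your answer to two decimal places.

0.15

With constant inspiratory flow the resistive pressure is constant at PIP − Pplat = 25.8 − 22.2 = 3.6 cmH2O, so resistive work = 3.6 × 0.430 = 1.548 L·cmH2O.
× 0.098 J/(L·cmH2O) → 0.1517 J.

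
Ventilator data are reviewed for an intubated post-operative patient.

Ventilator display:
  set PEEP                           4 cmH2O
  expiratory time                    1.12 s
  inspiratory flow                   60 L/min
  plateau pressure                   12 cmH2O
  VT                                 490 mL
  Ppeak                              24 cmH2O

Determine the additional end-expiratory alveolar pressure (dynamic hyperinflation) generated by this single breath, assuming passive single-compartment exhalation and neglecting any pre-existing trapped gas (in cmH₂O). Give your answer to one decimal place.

Flow: 60 L/min ÷ 60 = 1 L/s.
R = (PIP − Pplat)/V̇ = (24 − 12) / 1 = 12.0/1 = 12.0 cmH2O·s/L.
C = Vt/(Pplat − PEEP) = 490.0 / (12 − 4) = 490.0/8.0 = 61.25 mL/cmH2O.
τ = R × C = 12.0 × 0.06125 L/cmH2O = 0.735 s.
Fraction remaining = e^(−Te/τ) = e^(−1.12/0.735) = 0.2179; trapped volume = 490.0 × 0.2179 = 106.77 mL.
Additional alveolar pressure from trapping ≈ V_trapped / C = 106.77 / 61.25 = 1.743 cmH2O.

1.7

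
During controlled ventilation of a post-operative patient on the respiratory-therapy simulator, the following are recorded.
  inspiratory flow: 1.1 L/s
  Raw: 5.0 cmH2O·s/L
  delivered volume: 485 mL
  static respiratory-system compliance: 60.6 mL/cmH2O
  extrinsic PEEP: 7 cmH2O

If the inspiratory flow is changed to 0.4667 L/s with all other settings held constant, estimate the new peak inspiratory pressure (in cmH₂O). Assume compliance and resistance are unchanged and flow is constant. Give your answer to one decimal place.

17.3

PIP = Vt/C + R·V̇ + PEEP (constant-flow equation of motion).
Only the resistive term changes: ΔPIP = R × ΔV̇ = 5.0 × (0.4667 − 1.1) = 5.0 × -0.6333 = -3.167 cmH2O.
Original PIP = 485/60.6 + 5.0×1.1 + 7 = 20.503 cmH2O; new PIP = 20.503 + (-3.167) = 17.336 cmH2O.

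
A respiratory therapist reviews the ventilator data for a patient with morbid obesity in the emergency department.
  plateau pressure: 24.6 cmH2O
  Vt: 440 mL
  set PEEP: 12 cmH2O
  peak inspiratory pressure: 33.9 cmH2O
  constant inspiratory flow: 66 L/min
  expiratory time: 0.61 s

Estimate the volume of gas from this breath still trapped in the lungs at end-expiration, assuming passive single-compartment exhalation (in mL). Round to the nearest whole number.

Flow: 66 L/min ÷ 60 = 1.1 L/s.
R = (PIP − Pplat)/V̇ = (33.9 − 24.6) / 1.1 = 9.3/1.1 = 8.455 cmH2O·s/L.
C = Vt/(Pplat − PEEP) = 440.0 / (24.6 − 12) = 440.0/12.6 = 34.921 mL/cmH2O.
τ = R × C = 8.455 × 0.03492 L/cmH2O = 0.2952 s.
Fraction remaining = e^(−Te/τ) = e^(−0.61/0.2952) = 0.1266.
Trapped volume = 440.0 × 0.1266 = 55.704 mL.

56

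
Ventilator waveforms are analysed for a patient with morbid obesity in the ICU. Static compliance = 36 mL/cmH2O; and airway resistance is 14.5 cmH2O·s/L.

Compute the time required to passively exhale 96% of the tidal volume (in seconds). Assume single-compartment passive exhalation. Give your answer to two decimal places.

1.68

τ = R × C = 14.5 × 36 mL/cmH2O = 14.5 × 0.036 L/cmH2O = 0.522 s.
Exhaled fraction f = 1 − e^(−t/τ) → t = −τ·ln(1 − f) = −0.522·ln(0.04) = 1.68 s.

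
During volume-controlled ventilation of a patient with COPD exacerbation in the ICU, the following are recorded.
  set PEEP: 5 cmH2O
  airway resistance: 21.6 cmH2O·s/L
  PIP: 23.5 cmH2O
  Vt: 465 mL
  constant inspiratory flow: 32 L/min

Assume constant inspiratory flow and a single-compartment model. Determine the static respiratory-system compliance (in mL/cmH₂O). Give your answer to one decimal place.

66.6

Flow: 32 L/min ÷ 60 = 0.5333 L/s.
Equation of motion (constant flow): PIP = Vt/C + R·V̇ + PEEP.
Vt/C = PIP − R·V̇ − PEEP = 23.5 − 21.6×0.5333 − 5 = 23.5 − 11.519 − 5 = 6.981 cmH2O.
C = Vt / 6.981 = 465 / 6.981 = 66.609 mL/cmH2O.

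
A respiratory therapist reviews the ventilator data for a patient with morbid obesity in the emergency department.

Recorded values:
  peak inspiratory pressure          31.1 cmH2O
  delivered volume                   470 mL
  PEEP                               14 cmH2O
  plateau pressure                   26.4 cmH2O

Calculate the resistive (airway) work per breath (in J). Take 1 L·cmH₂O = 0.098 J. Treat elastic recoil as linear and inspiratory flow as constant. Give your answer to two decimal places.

With constant inspiratory flow the resistive pressure is constant at PIP − Pplat = 31.1 − 26.4 = 4.7 cmH2O, so resistive work = 4.7 × 0.470 = 2.209 L·cmH2O.
× 0.098 J/(L·cmH2O) → 0.2165 J.

0.22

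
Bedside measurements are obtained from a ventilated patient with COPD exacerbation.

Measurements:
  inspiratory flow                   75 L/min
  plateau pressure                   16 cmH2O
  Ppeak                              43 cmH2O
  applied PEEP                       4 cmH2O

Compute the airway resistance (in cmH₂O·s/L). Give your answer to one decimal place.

Flow: 75 L/min ÷ 60 = 1.25 L/s.
Raw = (PIP − Pplat) / flow = (43 − 16) / 1.25 = 27.0 / 1.25 = 21.6 cmH2O·s/L.

21.6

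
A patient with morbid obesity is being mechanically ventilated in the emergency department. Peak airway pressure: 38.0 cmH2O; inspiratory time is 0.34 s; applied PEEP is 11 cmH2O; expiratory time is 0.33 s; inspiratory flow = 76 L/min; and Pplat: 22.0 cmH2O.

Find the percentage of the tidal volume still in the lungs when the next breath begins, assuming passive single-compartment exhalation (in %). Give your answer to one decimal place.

Flow: 76 L/min ÷ 60 = 1.2667 L/s.
Vt = flow × Ti = 1.2667 L/s × 0.34 s × 1000 mL/L = 430.68 mL.
R = (PIP − Pplat)/V̇ = (38.0 − 22.0) / 1.2667 = 16.0/1.2667 = 12.631 cmH2O·s/L.
C = Vt/(Pplat − PEEP) = 430.68 / (22.0 − 11) = 430.68/11.0 = 39.153 mL/cmH2O.
τ = R × C = 12.631 × 0.03915 L/cmH2O = 0.4945 s.
Fraction remaining at end-expiration = e^(−Te/τ) = e^(−0.33/0.4945) = 0.5131 → 51.31%.

51.3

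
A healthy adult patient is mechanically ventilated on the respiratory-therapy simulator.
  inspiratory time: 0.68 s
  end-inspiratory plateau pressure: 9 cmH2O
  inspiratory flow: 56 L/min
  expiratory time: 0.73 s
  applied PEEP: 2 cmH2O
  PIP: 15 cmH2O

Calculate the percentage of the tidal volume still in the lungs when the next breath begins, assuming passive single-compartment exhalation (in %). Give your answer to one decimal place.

28.6

Flow: 56 L/min ÷ 60 = 0.9333 L/s.
Vt = flow × Ti = 0.9333 L/s × 0.68 s × 1000 mL/L = 634.64 mL.
R = (PIP − Pplat)/V̇ = (15 − 9) / 0.9333 = 6.0/0.9333 = 6.429 cmH2O·s/L.
C = Vt/(Pplat − PEEP) = 634.64 / (9 − 2) = 634.64/7.0 = 90.663 mL/cmH2O.
τ = R × C = 6.429 × 0.09066 L/cmH2O = 0.5829 s.
Fraction remaining at end-expiration = e^(−Te/τ) = e^(−0.73/0.5829) = 0.2858 → 28.58%.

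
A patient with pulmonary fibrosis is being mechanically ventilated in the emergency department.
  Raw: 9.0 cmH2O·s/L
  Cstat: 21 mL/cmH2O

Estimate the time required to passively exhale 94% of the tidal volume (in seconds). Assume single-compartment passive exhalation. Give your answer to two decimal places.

0.53

τ = R × C = 9.0 × 21 mL/cmH2O = 9.0 × 0.021 L/cmH2O = 0.189 s.
Exhaled fraction f = 1 − e^(−t/τ) → t = −τ·ln(1 − f) = −0.189·ln(0.06) = 0.5317 s.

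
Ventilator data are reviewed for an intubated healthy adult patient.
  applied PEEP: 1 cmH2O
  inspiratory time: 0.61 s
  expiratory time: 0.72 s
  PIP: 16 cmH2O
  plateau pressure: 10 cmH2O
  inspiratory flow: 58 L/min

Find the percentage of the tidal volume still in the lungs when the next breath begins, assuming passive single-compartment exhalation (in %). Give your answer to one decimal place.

17.0

Flow: 58 L/min ÷ 60 = 0.9667 L/s.
Vt = flow × Ti = 0.9667 L/s × 0.61 s × 1000 mL/L = 589.69 mL.
R = (PIP − Pplat)/V̇ = (16 − 10) / 0.9667 = 6.0/0.9667 = 6.207 cmH2O·s/L.
C = Vt/(Pplat − PEEP) = 589.69 / (10 − 1) = 589.69/9.0 = 65.521 mL/cmH2O.
τ = R × C = 6.207 × 0.06552 L/cmH2O = 0.4067 s.
Fraction remaining at end-expiration = e^(−Te/τ) = e^(−0.72/0.4067) = 0.1703 → 17.03%.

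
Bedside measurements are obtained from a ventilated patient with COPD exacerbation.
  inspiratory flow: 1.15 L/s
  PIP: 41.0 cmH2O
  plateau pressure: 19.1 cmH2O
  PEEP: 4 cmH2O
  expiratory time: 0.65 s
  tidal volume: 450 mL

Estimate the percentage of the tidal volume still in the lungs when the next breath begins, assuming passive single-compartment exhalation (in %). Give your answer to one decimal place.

31.8

R = (PIP − Pplat)/V̇ = (41.0 − 19.1) / 1.15 = 21.9/1.15 = 19.043 cmH2O·s/L.
C = Vt/(Pplat − PEEP) = 450.0 / (19.1 − 4) = 450.0/15.1 = 29.801 mL/cmH2O.
τ = R × C = 19.043 × 0.0298 L/cmH2O = 0.5675 s.
Fraction remaining at end-expiration = e^(−Te/τ) = e^(−0.65/0.5675) = 0.3181 → 31.81%.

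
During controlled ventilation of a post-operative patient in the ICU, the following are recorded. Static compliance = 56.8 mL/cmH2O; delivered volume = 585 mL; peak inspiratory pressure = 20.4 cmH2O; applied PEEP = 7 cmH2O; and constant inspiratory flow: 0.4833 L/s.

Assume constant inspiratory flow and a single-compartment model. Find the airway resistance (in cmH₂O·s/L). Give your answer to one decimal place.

6.4

Equation of motion (constant flow): PIP = Vt/C + R·V̇ + PEEP.
R·V̇ = PIP − Vt/C − PEEP = 20.4 − 585/56.8 − 7 = 20.4 − 10.299 − 7 = 3.101 cmH2O.
R = 3.101 / 0.4833 = 6.416 cmH2O·s/L.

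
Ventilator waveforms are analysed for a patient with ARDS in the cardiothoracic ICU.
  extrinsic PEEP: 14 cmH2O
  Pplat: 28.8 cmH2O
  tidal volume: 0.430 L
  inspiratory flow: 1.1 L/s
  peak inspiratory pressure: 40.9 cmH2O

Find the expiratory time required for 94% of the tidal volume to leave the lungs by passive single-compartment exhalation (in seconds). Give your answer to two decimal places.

R = (PIP − Pplat)/V̇ = (40.9 − 28.8) / 1.1 = 12.1/1.1 = 11.0 cmH2O·s/L.
C = Vt/(Pplat − PEEP) = 430.0 / (28.8 − 14) = 430.0/14.8 = 29.054 mL/cmH2O.
τ = R × C = 11.0 × 0.02905 L/cmH2O = 0.3196 s.
t = −τ·ln(1 − 0.94) = −0.3196·ln(0.06) = 0.8992 s.

0.90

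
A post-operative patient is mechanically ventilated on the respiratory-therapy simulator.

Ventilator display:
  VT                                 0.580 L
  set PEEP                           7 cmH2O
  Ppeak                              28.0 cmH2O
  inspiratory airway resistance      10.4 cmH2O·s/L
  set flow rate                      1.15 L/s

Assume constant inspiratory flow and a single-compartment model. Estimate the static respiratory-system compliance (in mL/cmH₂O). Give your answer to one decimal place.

Equation of motion (constant flow): PIP = Vt/C + R·V̇ + PEEP.
Vt/C = PIP − R·V̇ − PEEP = 28.0 − 10.4×1.15 − 7 = 28.0 − 11.96 − 7 = 9.04 cmH2O.
C = Vt / 9.04 = 580 / 9.04 = 64.159 mL/cmH2O.

64.2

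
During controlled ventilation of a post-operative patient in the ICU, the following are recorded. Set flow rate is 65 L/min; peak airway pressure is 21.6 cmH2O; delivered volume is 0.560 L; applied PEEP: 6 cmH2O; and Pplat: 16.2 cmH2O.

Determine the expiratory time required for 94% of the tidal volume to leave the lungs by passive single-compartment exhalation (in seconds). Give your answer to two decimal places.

Flow: 65 L/min ÷ 60 = 1.0833 L/s.
R = (PIP − Pplat)/V̇ = (21.6 − 16.2) / 1.0833 = 5.4/1.0833 = 4.985 cmH2O·s/L.
C = Vt/(Pplat − PEEP) = 560.0 / (16.2 − 6) = 560.0/10.2 = 54.902 mL/cmH2O.
τ = R × C = 4.985 × 0.0549 L/cmH2O = 0.2737 s.
t = −τ·ln(1 − 0.94) = −0.2737·ln(0.06) = 0.77 s.

0.77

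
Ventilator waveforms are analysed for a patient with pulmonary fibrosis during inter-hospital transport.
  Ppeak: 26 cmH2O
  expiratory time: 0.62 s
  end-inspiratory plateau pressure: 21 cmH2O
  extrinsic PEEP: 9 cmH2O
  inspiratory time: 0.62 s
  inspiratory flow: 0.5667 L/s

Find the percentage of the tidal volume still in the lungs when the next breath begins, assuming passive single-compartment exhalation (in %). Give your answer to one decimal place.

9.1

Vt = flow × Ti = 0.5667 L/s × 0.62 s × 1000 mL/L = 351.35 mL.
R = (PIP − Pplat)/V̇ = (26 − 21) / 0.5667 = 5.0/0.5667 = 8.823 cmH2O·s/L.
C = Vt/(Pplat − PEEP) = 351.35 / (21 − 9) = 351.35/12.0 = 29.279 mL/cmH2O.
τ = R × C = 8.823 × 0.02928 L/cmH2O = 0.2583 s.
Fraction remaining at end-expiration = e^(−Te/τ) = e^(−0.62/0.2583) = 0.09069 → 9.069%.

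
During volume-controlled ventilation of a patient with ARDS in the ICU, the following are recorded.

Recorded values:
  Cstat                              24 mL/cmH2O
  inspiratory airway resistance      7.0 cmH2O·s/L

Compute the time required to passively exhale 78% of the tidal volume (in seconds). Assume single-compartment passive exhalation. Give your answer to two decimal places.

0.25

τ = R × C = 7.0 × 24 mL/cmH2O = 7.0 × 0.024 L/cmH2O = 0.168 s.
Exhaled fraction f = 1 − e^(−t/τ) → t = −τ·ln(1 − f) = −0.168·ln(0.22) = 0.2544 s.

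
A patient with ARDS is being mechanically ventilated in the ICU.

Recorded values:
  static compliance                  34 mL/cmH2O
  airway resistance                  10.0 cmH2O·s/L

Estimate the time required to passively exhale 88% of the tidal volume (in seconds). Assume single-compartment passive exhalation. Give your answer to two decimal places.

τ = R × C = 10.0 × 34 mL/cmH2O = 10.0 × 0.034 L/cmH2O = 0.34 s.
Exhaled fraction f = 1 − e^(−t/τ) → t = −τ·ln(1 − f) = −0.34·ln(0.12) = 0.7209 s.

0.72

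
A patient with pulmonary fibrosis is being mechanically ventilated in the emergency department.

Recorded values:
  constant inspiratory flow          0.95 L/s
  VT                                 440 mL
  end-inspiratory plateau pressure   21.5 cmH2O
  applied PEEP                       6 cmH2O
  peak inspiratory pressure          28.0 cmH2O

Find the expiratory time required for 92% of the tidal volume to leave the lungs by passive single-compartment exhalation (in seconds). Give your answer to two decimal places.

0.49

R = (PIP − Pplat)/V̇ = (28.0 − 21.5) / 0.95 = 6.5/0.95 = 6.842 cmH2O·s/L.
C = Vt/(Pplat − PEEP) = 440.0 / (21.5 − 6) = 440.0/15.5 = 28.387 mL/cmH2O.
τ = R × C = 6.842 × 0.02839 L/cmH2O = 0.1942 s.
t = −τ·ln(1 − 0.92) = −0.1942·ln(0.08) = 0.4905 s.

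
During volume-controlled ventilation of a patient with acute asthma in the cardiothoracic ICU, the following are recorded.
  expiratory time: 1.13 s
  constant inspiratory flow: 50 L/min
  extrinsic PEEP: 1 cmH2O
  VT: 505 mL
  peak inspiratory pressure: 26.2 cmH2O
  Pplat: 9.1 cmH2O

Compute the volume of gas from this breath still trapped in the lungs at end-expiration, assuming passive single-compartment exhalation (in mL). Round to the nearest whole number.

209

Flow: 50 L/min ÷ 60 = 0.8333 L/s.
R = (PIP − Pplat)/V̇ = (26.2 − 9.1) / 0.8333 = 17.1/0.8333 = 20.521 cmH2O·s/L.
C = Vt/(Pplat − PEEP) = 505.0 / (9.1 − 1) = 505.0/8.1 = 62.346 mL/cmH2O.
τ = R × C = 20.521 × 0.06235 L/cmH2O = 1.279 s.
Fraction remaining = e^(−Te/τ) = e^(−1.13/1.279) = 0.4133.
Trapped volume = 505.0 × 0.4133 = 208.72 mL.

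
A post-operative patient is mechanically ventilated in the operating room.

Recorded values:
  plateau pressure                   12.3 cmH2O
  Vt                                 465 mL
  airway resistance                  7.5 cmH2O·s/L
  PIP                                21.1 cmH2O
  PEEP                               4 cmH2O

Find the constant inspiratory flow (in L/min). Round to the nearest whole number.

70

flow = (PIP − Pplat) / Raw = (21.1 − 12.3) / 7.5 = 1.173 L/s × 60 = 70.38 L/min.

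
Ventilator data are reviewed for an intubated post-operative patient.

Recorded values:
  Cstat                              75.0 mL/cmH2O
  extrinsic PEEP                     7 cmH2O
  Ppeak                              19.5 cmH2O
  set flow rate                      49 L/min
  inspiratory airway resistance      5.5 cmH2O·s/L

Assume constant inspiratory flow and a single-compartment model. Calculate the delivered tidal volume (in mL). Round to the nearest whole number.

601

Flow: 49 L/min ÷ 60 = 0.8167 L/s.
Equation of motion (constant flow): PIP = Vt/C + R·V̇ + PEEP.
Vt/C = PIP − R·V̇ − PEEP = 19.5 − 4.492 − 7 = 8.008 cmH2O.
Vt = C × 8.008 = 75.0 × 8.008 = 600.6 mL.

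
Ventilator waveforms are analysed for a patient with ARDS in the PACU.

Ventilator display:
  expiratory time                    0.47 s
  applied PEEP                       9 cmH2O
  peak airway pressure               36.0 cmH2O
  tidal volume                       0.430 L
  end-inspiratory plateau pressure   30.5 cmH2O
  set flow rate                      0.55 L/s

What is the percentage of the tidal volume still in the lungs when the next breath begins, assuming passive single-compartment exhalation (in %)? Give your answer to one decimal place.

9.5

R = (PIP − Pplat)/V̇ = (36.0 − 30.5) / 0.55 = 5.5/0.55 = 10.0 cmH2O·s/L.
C = Vt/(Pplat − PEEP) = 430.0 / (30.5 − 9) = 430.0/21.5 = 20.0 mL/cmH2O.
τ = R × C = 10.0 × 0.02 L/cmH2O = 0.2 s.
Fraction remaining at end-expiration = e^(−Te/τ) = e^(−0.47/0.2) = 0.09537 → 9.537%.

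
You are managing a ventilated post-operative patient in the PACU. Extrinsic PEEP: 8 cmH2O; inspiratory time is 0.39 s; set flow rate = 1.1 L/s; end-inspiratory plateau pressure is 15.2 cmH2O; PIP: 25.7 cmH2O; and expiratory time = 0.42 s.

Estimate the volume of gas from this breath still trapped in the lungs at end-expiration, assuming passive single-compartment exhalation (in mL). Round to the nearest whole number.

205

Vt = flow × Ti = 1.1 L/s × 0.39 s × 1000 mL/L = 429.0 mL.
R = (PIP − Pplat)/V̇ = (25.7 − 15.2) / 1.1 = 10.5/1.1 = 9.545 cmH2O·s/L.
C = Vt/(Pplat − PEEP) = 429.0 / (15.2 − 8) = 429.0/7.2 = 59.583 mL/cmH2O.
τ = R × C = 9.545 × 0.05958 L/cmH2O = 0.5687 s.
Fraction remaining = e^(−Te/τ) = e^(−0.42/0.5687) = 0.4778.
Trapped volume = 429.0 × 0.4778 = 204.98 mL.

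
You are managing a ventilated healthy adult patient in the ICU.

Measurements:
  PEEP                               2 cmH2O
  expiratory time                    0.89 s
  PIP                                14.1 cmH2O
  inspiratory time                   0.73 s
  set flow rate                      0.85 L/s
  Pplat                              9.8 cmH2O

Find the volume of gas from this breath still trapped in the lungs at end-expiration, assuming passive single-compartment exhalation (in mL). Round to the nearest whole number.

Vt = flow × Ti = 0.85 L/s × 0.73 s × 1000 mL/L = 620.5 mL.
R = (PIP − Pplat)/V̇ = (14.1 − 9.8) / 0.85 = 4.3/0.85 = 5.059 cmH2O·s/L.
C = Vt/(Pplat − PEEP) = 620.5 / (9.8 − 2) = 620.5/7.8 = 79.551 mL/cmH2O.
τ = R × C = 5.059 × 0.07955 L/cmH2O = 0.4024 s.
Fraction remaining = e^(−Te/τ) = e^(−0.89/0.4024) = 0.1095.
Trapped volume = 620.5 × 0.1095 = 67.945 mL.

68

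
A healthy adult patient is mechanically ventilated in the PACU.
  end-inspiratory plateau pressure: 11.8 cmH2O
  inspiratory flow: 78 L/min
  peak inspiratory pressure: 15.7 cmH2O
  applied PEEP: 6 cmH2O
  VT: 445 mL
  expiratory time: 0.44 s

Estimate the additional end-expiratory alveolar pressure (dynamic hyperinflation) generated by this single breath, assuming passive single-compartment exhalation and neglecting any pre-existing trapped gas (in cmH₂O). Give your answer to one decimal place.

Flow: 78 L/min ÷ 60 = 1.3 L/s.
R = (PIP − Pplat)/V̇ = (15.7 − 11.8) / 1.3 = 3.9/1.3 = 3.0 cmH2O·s/L.
C = Vt/(Pplat − PEEP) = 445.0 / (11.8 − 6) = 445.0/5.8 = 76.724 mL/cmH2O.
τ = R × C = 3.0 × 0.07672 L/cmH2O = 0.2302 s.
Fraction remaining = e^(−Te/τ) = e^(−0.44/0.2302) = 0.1479; trapped volume = 445.0 × 0.1479 = 65.816 mL.
Additional alveolar pressure from trapping ≈ V_trapped / C = 65.816 / 76.724 = 0.8578 cmH2O.

0.9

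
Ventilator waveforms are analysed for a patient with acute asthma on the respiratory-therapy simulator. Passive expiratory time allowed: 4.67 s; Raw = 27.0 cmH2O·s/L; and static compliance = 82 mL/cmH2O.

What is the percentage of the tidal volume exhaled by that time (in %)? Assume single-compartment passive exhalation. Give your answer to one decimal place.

τ = R × C = 27.0 × 82 mL/cmH2O = 27.0 × 0.082 L/cmH2O = 2.214 s.
Passive exhalation: V(t)/V₀ = e^(−t/τ) = e^(−4.67/2.214) = 0.1213.
Fraction exhaled = 1 − 0.1213 = 0.8787 → 87.87%.

87.9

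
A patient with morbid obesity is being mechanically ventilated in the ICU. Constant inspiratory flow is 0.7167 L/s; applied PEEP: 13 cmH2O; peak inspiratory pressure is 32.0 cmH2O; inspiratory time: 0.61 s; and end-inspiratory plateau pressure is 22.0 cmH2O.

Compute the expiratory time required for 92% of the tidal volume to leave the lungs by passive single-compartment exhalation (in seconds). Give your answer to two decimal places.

1.71

Vt = flow × Ti = 0.7167 L/s × 0.61 s × 1000 mL/L = 437.19 mL.
R = (PIP − Pplat)/V̇ = (32.0 − 22.0) / 0.7167 = 10.0/0.7167 = 13.953 cmH2O·s/L.
C = Vt/(Pplat − PEEP) = 437.19 / (22.0 − 13) = 437.19/9.0 = 48.577 mL/cmH2O.
τ = R × C = 13.953 × 0.04858 L/cmH2O = 0.6778 s.
t = −τ·ln(1 − 0.92) = −0.6778·ln(0.08) = 1.712 s.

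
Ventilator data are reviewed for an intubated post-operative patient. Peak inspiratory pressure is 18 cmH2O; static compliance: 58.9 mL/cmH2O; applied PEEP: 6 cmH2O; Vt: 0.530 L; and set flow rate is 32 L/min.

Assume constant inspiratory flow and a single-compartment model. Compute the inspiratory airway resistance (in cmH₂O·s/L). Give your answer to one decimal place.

Flow: 32 L/min ÷ 60 = 0.5333 L/s.
Equation of motion (constant flow): PIP = Vt/C + R·V̇ + PEEP.
R·V̇ = PIP − Vt/C − PEEP = 18 − 530/58.9 − 6 = 18 − 8.998 − 6 = 3.002 cmH2O.
R = 3.002 / 0.5333 = 5.629 cmH2O·s/L.

5.6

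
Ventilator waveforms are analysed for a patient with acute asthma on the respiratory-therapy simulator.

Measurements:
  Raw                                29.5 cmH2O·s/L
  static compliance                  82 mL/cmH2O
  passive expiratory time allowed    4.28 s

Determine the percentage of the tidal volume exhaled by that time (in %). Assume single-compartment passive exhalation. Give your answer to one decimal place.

83.0

τ = R × C = 29.5 × 82 mL/cmH2O = 29.5 × 0.082 L/cmH2O = 2.419 s.
Passive exhalation: V(t)/V₀ = e^(−t/τ) = e^(−4.28/2.419) = 0.1704.
Fraction exhaled = 1 − 0.1704 = 0.8296 → 82.96%.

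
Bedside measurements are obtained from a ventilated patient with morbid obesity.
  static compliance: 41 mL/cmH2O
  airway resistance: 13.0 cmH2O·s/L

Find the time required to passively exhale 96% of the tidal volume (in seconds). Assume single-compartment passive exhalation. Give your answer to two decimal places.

τ = R × C = 13.0 × 41 mL/cmH2O = 13.0 × 0.041 L/cmH2O = 0.533 s.
Exhaled fraction f = 1 − e^(−t/τ) → t = −τ·ln(1 − f) = −0.533·ln(0.04) = 1.716 s.

1.72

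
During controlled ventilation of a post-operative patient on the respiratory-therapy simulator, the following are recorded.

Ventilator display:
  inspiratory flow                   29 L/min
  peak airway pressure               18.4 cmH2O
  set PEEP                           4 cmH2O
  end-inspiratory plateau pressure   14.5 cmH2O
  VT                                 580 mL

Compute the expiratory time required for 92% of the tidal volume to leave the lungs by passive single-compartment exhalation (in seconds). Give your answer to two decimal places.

Flow: 29 L/min ÷ 60 = 0.4833 L/s.
R = (PIP − Pplat)/V̇ = (18.4 − 14.5) / 0.4833 = 3.9/0.4833 = 8.07 cmH2O·s/L.
C = Vt/(Pplat − PEEP) = 580.0 / (14.5 − 4) = 580.0/10.5 = 55.238 mL/cmH2O.
τ = R × C = 8.07 × 0.05524 L/cmH2O = 0.4458 s.
t = −τ·ln(1 − 0.92) = −0.4458·ln(0.08) = 1.126 s.

1.13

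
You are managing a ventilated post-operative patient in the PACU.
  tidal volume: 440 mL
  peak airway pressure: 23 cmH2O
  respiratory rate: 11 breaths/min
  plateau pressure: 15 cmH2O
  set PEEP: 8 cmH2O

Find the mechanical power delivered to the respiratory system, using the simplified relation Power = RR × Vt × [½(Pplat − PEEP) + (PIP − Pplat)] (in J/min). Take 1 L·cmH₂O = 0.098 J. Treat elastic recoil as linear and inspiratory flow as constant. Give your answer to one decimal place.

Per-breath work = Vt × [½(Pplat−PEEP) + (PIP−Pplat)] = 0.440 × [0.5×7.0 + 8.0] = 0.440 × 11.5 = 5.06 L·cmH2O.
Power = 11 × 5.06 = 55.66 L·cmH2O/min.
× 0.098 J/(L·cmH2O) → 5.455 J/min.

5.5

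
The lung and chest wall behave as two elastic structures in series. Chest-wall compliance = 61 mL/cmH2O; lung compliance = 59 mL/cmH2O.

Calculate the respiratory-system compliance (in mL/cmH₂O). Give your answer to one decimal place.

Lung and chest wall are elastances in series: 1/Crs = 1/CL + 1/Ccw.
1/Crs = 1/59 + 1/61 = 0.03334.
Crs = 29.994 mL/cmH2O.

30.0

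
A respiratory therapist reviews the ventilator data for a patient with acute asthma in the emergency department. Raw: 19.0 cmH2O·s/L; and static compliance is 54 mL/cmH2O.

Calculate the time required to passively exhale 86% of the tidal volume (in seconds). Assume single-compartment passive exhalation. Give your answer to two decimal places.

τ = R × C = 19.0 × 54 mL/cmH2O = 19.0 × 0.054 L/cmH2O = 1.026 s.
Exhaled fraction f = 1 − e^(−t/τ) → t = −τ·ln(1 − f) = −1.026·ln(0.14) = 2.017 s.

2.02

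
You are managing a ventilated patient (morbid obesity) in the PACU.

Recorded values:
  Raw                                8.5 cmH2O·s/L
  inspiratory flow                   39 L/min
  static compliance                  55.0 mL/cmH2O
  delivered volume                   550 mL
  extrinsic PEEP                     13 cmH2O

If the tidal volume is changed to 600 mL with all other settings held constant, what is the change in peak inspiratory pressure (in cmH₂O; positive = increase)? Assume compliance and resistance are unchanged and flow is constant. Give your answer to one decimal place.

PIP = Vt/C + R·V̇ + PEEP (constant-flow equation of motion).
Only the elastic term changes: ΔPIP = ΔVt / C = (600 − 550) / 55.0 = 0.9091 cmH2O.

0.9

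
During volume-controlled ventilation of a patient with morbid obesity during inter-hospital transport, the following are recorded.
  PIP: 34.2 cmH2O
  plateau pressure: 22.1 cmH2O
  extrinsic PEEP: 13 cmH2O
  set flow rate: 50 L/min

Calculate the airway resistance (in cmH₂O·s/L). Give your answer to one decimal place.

Flow: 50 L/min ÷ 60 = 0.8333 L/s.
Raw = (PIP − Pplat) / flow = (34.2 − 22.1) / 0.8333 = 12.1 / 0.8333 = 14.521 cmH2O·s/L.

14.5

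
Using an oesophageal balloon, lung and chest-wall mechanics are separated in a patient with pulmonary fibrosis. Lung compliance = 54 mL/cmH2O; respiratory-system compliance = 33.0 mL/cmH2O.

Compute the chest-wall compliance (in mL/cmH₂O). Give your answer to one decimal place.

84.9

1/Ccw = 1/Crs − 1/CL.
1/Ccw = 1/33.0 − 1/54 = 0.01178.
Ccw = 84.89 mL/cmH2O.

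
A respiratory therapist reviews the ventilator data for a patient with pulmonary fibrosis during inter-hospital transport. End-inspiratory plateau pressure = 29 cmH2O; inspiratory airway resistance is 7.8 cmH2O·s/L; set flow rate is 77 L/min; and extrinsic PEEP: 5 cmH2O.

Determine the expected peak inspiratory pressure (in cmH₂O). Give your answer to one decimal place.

39.0

Flow: 77 L/min ÷ 60 = 1.2833 L/s.
PIP = Pplat + Raw × flow = 29 + 7.8 × 1.2833 = 29 + 10.01 = 39.01 cmH2O.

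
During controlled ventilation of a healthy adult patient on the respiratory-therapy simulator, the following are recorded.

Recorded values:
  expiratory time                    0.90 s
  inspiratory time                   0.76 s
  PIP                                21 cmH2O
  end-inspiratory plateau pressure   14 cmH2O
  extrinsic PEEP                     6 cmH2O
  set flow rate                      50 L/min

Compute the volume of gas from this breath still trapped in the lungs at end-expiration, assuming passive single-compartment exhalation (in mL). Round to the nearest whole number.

Flow: 50 L/min ÷ 60 = 0.8333 L/s.
Vt = flow × Ti = 0.8333 L/s × 0.76 s × 1000 mL/L = 633.31 mL.
R = (PIP − Pplat)/V̇ = (21 − 14) / 0.8333 = 7.0/0.8333 = 8.4 cmH2O·s/L.
C = Vt/(Pplat − PEEP) = 633.31 / (14 − 6) = 633.31/8.0 = 79.164 mL/cmH2O.
τ = R × C = 8.4 × 0.07916 L/cmH2O = 0.6649 s.
Fraction remaining = e^(−Te/τ) = e^(−0.90/0.6649) = 0.2583.
Trapped volume = 633.31 × 0.2583 = 163.58 mL.

164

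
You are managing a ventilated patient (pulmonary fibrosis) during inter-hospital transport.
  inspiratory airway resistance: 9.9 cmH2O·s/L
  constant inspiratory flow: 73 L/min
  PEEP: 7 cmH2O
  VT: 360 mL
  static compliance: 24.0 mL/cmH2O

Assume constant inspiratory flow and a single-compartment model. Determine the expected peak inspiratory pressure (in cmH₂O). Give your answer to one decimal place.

34.0

Flow: 73 L/min ÷ 60 = 1.2167 L/s.
Equation of motion (constant flow): PIP = Vt/C + R·V̇ + PEEP.
PIP = 360/24.0 + 9.9×1.2167 + 7 = 15.0 + 12.045 + 7 = 34.045 cmH2O.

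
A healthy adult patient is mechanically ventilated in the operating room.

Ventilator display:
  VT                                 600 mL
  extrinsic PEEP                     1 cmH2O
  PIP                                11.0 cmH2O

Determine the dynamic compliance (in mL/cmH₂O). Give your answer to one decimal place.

60.0

Dynamic compliance = Vt / (PIP − PEEP) = 600 / (11.0 − 1) = 600 / 10.0 = 60.0 mL/cmH2O.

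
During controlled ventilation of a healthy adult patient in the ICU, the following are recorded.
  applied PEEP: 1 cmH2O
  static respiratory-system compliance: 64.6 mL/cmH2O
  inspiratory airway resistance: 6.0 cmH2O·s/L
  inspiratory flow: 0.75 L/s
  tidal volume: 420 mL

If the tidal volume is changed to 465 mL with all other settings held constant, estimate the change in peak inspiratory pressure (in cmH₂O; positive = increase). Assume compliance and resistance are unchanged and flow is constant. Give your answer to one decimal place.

PIP = Vt/C + R·V̇ + PEEP (constant-flow equation of motion).
Only the elastic term changes: ΔPIP = ΔVt / C = (465 − 420) / 64.6 = 0.6966 cmH2O.

0.7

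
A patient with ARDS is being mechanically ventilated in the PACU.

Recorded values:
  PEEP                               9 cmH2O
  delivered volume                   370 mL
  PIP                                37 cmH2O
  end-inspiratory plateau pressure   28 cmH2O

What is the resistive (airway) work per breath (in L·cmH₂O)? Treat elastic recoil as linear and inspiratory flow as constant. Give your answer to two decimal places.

3.33

With constant inspiratory flow the resistive pressure is constant at PIP − Pplat = 37 − 28 = 9.0 cmH2O, so resistive work = 9.0 × 0.370 = 3.33 L·cmH2O.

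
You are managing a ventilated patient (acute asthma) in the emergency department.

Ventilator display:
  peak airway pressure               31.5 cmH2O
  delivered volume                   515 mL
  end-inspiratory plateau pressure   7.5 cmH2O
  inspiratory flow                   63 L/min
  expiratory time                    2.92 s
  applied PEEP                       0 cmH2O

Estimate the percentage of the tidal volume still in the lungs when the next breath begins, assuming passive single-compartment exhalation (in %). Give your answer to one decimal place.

15.6

Flow: 63 L/min ÷ 60 = 1.05 L/s.
R = (PIP − Pplat)/V̇ = (31.5 − 7.5) / 1.05 = 24.0/1.05 = 22.857 cmH2O·s/L.
C = Vt/(Pplat − PEEP) = 515.0 / (7.5 − 0) = 515.0/7.5 = 68.667 mL/cmH2O.
τ = R × C = 22.857 × 0.06867 L/cmH2O = 1.57 s.
Fraction remaining at end-expiration = e^(−Te/τ) = e^(−2.92/1.57) = 0.1557 → 15.57%.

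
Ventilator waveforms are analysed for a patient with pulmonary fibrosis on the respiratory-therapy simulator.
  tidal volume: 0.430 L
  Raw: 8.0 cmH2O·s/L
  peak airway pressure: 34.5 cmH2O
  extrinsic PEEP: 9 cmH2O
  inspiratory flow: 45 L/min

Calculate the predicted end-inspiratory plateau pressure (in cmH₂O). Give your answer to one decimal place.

28.5

Flow: 45 L/min ÷ 60 = 0.75 L/s.
Pplat = PIP − Raw × flow = 34.5 − 8.0 × 0.75 = 34.5 − 6.0 = 28.5 cmH2O.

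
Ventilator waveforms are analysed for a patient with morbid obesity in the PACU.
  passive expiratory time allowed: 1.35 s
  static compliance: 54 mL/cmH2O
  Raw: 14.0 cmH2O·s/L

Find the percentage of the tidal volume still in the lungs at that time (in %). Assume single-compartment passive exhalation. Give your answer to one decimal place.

τ = R × C = 14.0 × 54 mL/cmH2O = 14.0 × 0.054 L/cmH2O = 0.756 s.
Passive exhalation: V(t)/V₀ = e^(−t/τ) = e^(−1.35/0.756) = 0.1677.
Fraction remaining = 0.1677 → 16.77%.

16.8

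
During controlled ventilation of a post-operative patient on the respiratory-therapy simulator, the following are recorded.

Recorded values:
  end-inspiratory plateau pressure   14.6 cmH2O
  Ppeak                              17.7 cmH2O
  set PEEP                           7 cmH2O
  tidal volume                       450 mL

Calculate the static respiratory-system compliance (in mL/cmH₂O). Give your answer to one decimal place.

59.2

Cstat = Vt / (Pplat − PEEP) = 450 / (14.6 − 7) = 450 / 7.6 = 59.211 mL/cmH2O.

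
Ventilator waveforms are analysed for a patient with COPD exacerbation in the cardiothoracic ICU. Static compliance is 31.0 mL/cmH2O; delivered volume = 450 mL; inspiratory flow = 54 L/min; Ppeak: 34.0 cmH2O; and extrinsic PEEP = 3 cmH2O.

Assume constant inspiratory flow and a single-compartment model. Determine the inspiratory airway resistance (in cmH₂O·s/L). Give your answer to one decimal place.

18.3

Flow: 54 L/min ÷ 60 = 0.9 L/s.
Equation of motion (constant flow): PIP = Vt/C + R·V̇ + PEEP.
R·V̇ = PIP − Vt/C − PEEP = 34.0 − 450/31.0 − 3 = 34.0 − 14.516 − 3 = 16.484 cmH2O.
R = 16.484 / 0.9 = 18.316 cmH2O·s/L.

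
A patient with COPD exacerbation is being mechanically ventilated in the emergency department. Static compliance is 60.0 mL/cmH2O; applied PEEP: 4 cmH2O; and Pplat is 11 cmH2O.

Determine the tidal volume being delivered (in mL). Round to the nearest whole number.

Vt = Cstat × (Pplat − PEEP) = 60.0 × (11 − 4) = 60.0 × 7.0 = 420.0 mL.

420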